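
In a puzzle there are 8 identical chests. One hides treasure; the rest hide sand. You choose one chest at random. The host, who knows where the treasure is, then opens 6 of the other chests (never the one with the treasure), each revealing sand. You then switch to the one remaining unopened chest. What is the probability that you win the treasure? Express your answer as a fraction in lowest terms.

7/8

Your original chest holds the treasure with probability 1/8, so the other 7 collectively hold it with probability 7/8.
The host can always find 6 empty chests to open, so the reveals don't change that 7/8; it is now spread over the 1 remaining unopened chest.
P(win by switching) = (7/8) · (1/1) = 7/8.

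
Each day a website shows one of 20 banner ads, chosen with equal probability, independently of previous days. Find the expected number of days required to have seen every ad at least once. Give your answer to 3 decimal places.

71.955

After i distinct types are collected, each trial gives a new one with probability (20−i)/20, so the expected wait for the next new type is 20/(20−i).
E = 20/20 + 20/19 + 20/18 + 20/17 + 20/16 + 20/15 + 20/14 + 20/13 + 20/12 + 20/11 + 20/10 + 20/9 + 20/8 + 20/7 + 20/6 + 20/5 + 20/4 + 20/3 + 20/2 + 20/1 = 279175675/3879876 ≈ 71.955.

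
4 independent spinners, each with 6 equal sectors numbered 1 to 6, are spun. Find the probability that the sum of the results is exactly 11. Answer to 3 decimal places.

There are 6^4 = 1296 equally likely outcomes.
The number of ordered 4-tuples from {1,…,6} summing to 11 is 104.
P(sum = 11) = 104/1296 = 13/162 ≈ 0.080.

0.080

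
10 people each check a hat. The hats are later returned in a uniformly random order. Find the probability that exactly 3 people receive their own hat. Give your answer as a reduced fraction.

Choose which 3 of the 10 are fixed: C(10,3) = 120 ways.
The remaining 7 must have no fixed point: D(7) = 1854.
P = 120·1854/3628800 = 103/1680.

103/1680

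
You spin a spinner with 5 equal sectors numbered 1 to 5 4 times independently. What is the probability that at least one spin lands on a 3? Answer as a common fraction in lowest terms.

369/625

P(no spin lands on a 3) = (4/5)^4 = 256/625.
P(at least one) = 1 − 256/625 = 369/625.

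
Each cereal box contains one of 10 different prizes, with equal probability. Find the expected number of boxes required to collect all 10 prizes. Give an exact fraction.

7381/252

After i distinct types are collected, each trial gives a new one with probability (10−i)/10, so the expected wait for the next new type is 10/(10−i).
E = 10/10 + 10/9 + 10/8 + 10/7 + 10/6 + 10/5 + 10/4 + 10/3 + 10/2 + 10/1 = 7381/252.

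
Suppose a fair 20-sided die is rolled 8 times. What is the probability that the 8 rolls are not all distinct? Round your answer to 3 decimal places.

P(all 8 different) = 20/20 · 19/20 · ··· · 13/20 ≈ 0.198.
P(at least two equal) = 1 − 0.198 = 0.802.

0.802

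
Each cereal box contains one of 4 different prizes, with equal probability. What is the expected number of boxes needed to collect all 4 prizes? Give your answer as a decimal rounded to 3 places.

After i distinct types are collected, each trial gives a new one with probability (4−i)/4, so the expected wait for the next new type is 4/(4−i).
E = 4/4 + 4/3 + 4/2 + 4/1 = 25/3 ≈ 8.333.

8.333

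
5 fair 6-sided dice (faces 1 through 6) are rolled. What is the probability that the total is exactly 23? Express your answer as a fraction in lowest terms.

305/7776

There are 6^5 = 7776 equally likely outcomes.
The number of ordered 5-tuples from {1,…,6} summing to 23 is 305.
P(sum = 23) = 305/7776.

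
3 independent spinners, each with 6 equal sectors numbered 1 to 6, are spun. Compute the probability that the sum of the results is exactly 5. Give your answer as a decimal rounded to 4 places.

0.0278

There are 6^3 = 216 equally likely outcomes.
The number of ordered 3-tuples from {1,…,6} summing to 5 is 6.
P(sum = 5) = 6/216 = 1/36 ≈ 0.0278.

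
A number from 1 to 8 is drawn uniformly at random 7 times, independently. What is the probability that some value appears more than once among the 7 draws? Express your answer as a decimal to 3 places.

0.981

P(all 7 different) = 8/8 · 7/8 · ··· · 2/8 ≈ 0.019.
P(at least two equal) = 1 − 0.019 = 0.981.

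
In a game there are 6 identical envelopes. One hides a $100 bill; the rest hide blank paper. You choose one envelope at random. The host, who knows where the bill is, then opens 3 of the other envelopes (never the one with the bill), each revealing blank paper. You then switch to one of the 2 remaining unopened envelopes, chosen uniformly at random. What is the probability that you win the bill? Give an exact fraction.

Your original envelope holds the bill with probability 1/6, so the other 5 collectively hold it with probability 5/6.
The host can always find 3 empty envelopes to open, so the reveals don't change that 5/6; it is now spread over the 2 remaining unopened envelopes.
P(win by switching) = (5/6) · (1/2) = 5/12.

5/12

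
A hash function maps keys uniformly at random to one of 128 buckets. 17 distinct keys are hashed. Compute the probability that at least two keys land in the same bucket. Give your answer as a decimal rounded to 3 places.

0.671

It's easier to compute the probability that all 17 are distinct.
P(all distinct) = 128/128 · 127/128 · ··· · 112/128 ≈ 0.329.
So the probability of at least one match is 1 − 0.329 = 0.671.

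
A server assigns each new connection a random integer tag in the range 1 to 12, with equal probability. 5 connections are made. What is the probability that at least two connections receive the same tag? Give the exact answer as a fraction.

It's easier to compute the probability that all 5 are distinct.
P(all distinct) = 12/12 · 11/12 · ··· · 8/12 = 55/144.
So the probability of at least one match is 1 − 55/144 = 89/144.

89/144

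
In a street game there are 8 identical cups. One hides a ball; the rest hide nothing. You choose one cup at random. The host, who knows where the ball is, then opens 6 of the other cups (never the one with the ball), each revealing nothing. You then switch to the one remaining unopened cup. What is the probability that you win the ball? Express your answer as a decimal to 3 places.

Your original cup holds the ball with probability 1/8, so the other 7 collectively hold it with probability 7/8.
The host can always find 6 empty cups to open, so the reveals don't change that 7/8; it is now spread over the 1 remaining unopened cup.
P(win by switching) = (7/8) · (1/1) = 7/8 ≈ 0.875.

0.875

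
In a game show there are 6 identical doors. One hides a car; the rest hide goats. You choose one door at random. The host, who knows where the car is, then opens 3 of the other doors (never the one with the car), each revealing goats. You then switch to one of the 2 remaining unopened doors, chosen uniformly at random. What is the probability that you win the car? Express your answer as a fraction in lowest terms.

5/12

Your original door holds the car with probability 1/6, so the other 5 collectively hold it with probability 5/6.
The host can always find 3 empty doors to open, so the reveals don't change that 5/6; it is now spread over the 2 remaining unopened doors.
P(win by switching) = (5/6) · (1/2) = 5/12.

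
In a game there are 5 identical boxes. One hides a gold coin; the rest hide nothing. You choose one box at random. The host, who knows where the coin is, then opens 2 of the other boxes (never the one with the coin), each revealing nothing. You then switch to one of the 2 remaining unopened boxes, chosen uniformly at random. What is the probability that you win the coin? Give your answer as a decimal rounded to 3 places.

0.400

Your original box holds the coin with probability 1/5, so the other 4 collectively hold it with probability 4/5.
The host can always find 2 empty boxes to open, so the reveals don't change that 4/5; it is now spread over the 2 remaining unopened boxes.
P(win by switching) = (4/5) · (1/2) = 2/5 ≈ 0.400.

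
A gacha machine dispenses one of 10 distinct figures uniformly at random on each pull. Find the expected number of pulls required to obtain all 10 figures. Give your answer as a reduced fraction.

After i distinct types are collected, each trial gives a new one with probability (10−i)/10, so the expected wait for the next new type is 10/(10−i).
E = 10/10 + 10/9 + 10/8 + 10/7 + 10/6 + 10/5 + 10/4 + 10/3 + 10/2 + 10/1 = 7381/252.

7381/252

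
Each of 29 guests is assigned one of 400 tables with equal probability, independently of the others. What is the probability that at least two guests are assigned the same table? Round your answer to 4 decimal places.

0.6465

It's easier to compute the probability that all 29 are distinct.
P(all distinct) = 400/400 · 399/400 · ··· · 372/400 ≈ 0.3535.
So the probability of at least one match is 1 − 0.3535 = 0.6465.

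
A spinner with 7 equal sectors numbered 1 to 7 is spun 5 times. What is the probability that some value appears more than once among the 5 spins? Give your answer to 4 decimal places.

P(all 5 different) = 7/7 · 6/7 · ··· · 3/7 ≈ 0.1499.
P(at least two equal) = 1 − 0.1499 = 0.8501.

0.8501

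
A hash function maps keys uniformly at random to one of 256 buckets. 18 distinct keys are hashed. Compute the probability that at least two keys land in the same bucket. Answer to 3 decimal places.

0.458

It's easier to compute the probability that all 18 are distinct.
P(all distinct) = 256/256 · 255/256 · ··· · 239/256 ≈ 0.542.
So the probability of at least one match is 1 − 0.542 = 0.458.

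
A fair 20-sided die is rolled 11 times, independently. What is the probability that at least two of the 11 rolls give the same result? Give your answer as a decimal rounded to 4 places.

P(all 11 different) = 20/20 · 19/20 · ··· · 10/20 ≈ 0.0327.
P(at least two equal) = 1 − 0.0327 = 0.9673.

0.9673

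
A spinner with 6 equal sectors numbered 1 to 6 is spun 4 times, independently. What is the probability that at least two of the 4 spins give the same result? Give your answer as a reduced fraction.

13/18

P(all 4 different) = 6/6 · 5/6 · ··· · 3/6 = 5/18.
P(at least two equal) = 1 − 5/18 = 13/18.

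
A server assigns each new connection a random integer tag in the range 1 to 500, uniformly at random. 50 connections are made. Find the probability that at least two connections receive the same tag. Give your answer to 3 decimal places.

It's easier to compute the probability that all 50 are distinct.
P(all distinct) = 500/500 · 499/500 · ··· · 451/500 ≈ 0.079.
So the probability of at least one match is 1 − 0.079 = 0.921.

0.921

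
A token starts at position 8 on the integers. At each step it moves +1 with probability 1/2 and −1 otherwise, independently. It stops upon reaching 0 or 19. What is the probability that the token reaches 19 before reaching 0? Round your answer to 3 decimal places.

With a fair step, P(i) = ½P(i−1) + ½P(i+1) with P(0)=0, P(19)=1 has the linear solution P(i) = i/19.
P(8) = 8/19 ≈ 0.421.

0.421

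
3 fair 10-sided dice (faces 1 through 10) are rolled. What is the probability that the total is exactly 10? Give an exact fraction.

There are 10^3 = 1000 equally likely outcomes.
The number of ordered 3-tuples from {1,…,10} summing to 10 is 36.
P(sum = 10) = 36/1000 = 9/250.

9/250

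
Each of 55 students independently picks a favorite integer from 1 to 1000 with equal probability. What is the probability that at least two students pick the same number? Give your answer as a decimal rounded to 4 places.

0.7797

It's easier to compute the probability that all 55 are distinct.
P(all distinct) = 1000/1000 · 999/1000 · ··· · 946/1000 ≈ 0.2203.
So the probability of at least one match is 1 − 0.2203 = 0.7797.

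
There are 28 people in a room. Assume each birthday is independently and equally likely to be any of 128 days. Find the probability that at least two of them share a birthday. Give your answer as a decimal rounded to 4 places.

It's easier to compute the probability that all 28 are distinct.
P(all distinct) = 128/128 · 127/128 · ··· · 101/128 ≈ 0.0411.
So the probability of at least one match is 1 − 0.0411 = 0.9589.

0.9589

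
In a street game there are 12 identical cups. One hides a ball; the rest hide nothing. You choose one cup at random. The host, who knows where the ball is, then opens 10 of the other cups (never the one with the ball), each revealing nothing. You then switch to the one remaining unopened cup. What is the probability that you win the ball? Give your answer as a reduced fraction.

11/12

Your original cup holds the ball with probability 1/12, so the other 11 collectively hold it with probability 11/12.
The host can always find 10 empty cups to open, so the reveals don't change that 11/12; it is now spread over the 1 remaining unopened cup.
P(win by switching) = (11/12) · (1/1) = 11/12.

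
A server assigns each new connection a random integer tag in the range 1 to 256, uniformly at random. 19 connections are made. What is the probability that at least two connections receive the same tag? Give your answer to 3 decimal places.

0.496

It's easier to compute the probability that all 19 are distinct.
P(all distinct) = 256/256 · 255/256 · ··· · 238/256 ≈ 0.504.
So the probability of at least one match is 1 − 0.504 = 0.496.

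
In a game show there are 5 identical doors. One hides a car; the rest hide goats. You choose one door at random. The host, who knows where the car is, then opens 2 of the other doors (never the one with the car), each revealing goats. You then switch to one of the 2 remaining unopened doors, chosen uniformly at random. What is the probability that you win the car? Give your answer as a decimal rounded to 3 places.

Your original door holds the car with probability 1/5, so the other 4 collectively hold it with probability 4/5.
The host can always find 2 empty doors to open, so the reveals don't change that 4/5; it is now spread over the 2 remaining unopened doors.
P(win by switching) = (4/5) · (1/2) = 2/5 ≈ 0.400.

0.400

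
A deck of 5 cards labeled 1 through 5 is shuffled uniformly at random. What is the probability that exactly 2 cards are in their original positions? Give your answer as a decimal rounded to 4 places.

Choose which 2 of the 5 are fixed: C(5,2) = 10 ways.
The remaining 3 must have no fixed point: D(3) = 2.
P = 10·2/120 = 1/6 ≈ 0.1667.

0.1667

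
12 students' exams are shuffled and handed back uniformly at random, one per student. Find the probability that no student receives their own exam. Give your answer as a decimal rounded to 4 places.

This is the derangement probability: permutations of 12 with no fixed point.
D(12) = 12! · (1 − 1/1! + 1/2! − ··· + (−1)^12/12!) = 176214841.
P = 176214841/479001600 = 16019531/43545600 ≈ 0.3679.

0.3679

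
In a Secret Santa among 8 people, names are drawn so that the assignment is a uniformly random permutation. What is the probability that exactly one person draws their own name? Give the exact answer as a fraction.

103/280

Choose which one is fixed: C(8,1) = 8 ways.
The remaining 7 must have no fixed point: D(7) = 1854.
P = 8·1854/40320 = 103/280.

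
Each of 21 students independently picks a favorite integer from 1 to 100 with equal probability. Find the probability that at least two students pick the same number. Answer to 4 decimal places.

0.8957

It's easier to compute the probability that all 21 are distinct.
P(all distinct) = 100/100 · 99/100 · ··· · 80/100 ≈ 0.1043.
So the probability of at least one match is 1 − 0.1043 = 0.8957.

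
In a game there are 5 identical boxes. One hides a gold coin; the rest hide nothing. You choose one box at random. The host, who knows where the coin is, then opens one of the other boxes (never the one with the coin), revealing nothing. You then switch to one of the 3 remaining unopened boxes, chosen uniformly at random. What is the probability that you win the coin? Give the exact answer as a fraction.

Your original box holds the coin with probability 1/5, so the other 4 collectively hold it with probability 4/5.
The host can always find an empty box to open, so this doesn't change that 4/5; it is now spread over the 3 remaining unopened boxes.
P(win by switching) = (4/5) · (1/3) = 4/15.

4/15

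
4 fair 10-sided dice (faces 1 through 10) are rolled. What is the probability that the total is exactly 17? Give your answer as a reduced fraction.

6/125

There are 10^4 = 10000 equally likely outcomes.
The number of ordered 4-tuples from {1,…,10} summing to 17 is 480.
P(sum = 17) = 480/10000 = 6/125.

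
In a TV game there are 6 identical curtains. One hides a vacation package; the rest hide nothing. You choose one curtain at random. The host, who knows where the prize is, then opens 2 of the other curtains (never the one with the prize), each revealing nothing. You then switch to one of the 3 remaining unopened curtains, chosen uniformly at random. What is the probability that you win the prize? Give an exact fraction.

Your original curtain holds the prize with probability 1/6, so the other 5 collectively hold it with probability 5/6.
The host can always find 2 empty curtains to open, so the reveals don't change that 5/6; it is now spread over the 3 remaining unopened curtains.
P(win by switching) = (5/6) · (1/3) = 5/18.

5/18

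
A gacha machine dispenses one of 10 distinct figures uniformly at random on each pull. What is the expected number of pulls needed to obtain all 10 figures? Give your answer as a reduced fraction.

7381/252

After i distinct types are collected, each trial gives a new one with probability (10−i)/10, so the expected wait for the next new type is 10/(10−i).
E = 10/10 + 10/9 + 10/8 + 10/7 + 10/6 + 10/5 + 10/4 + 10/3 + 10/2 + 10/1 = 7381/252.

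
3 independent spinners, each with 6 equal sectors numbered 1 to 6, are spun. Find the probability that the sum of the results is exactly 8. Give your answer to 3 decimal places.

0.097

There are 6^3 = 216 equally likely outcomes.
The number of ordered 3-tuples from {1,…,6} summing to 8 is 21.
P(sum = 8) = 21/216 = 7/72 ≈ 0.097.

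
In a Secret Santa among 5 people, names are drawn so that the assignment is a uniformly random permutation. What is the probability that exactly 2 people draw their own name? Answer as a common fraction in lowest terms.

Choose which 2 of the 5 are fixed: C(5,2) = 10 ways.
The remaining 3 must have no fixed point: D(3) = 2.
P = 10·2/120 = 1/6.

1/6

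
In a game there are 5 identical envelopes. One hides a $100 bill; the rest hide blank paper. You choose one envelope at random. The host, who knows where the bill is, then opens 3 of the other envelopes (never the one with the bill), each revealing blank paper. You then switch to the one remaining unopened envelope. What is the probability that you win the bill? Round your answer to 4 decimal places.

Your original envelope holds the bill with probability 1/5, so the other 4 collectively hold it with probability 4/5.
The host can always find 3 empty envelopes to open, so the reveals don't change that 4/5; it is now spread over the 1 remaining unopened envelope.
P(win by switching) = (4/5) · (1/1) = 4/5 ≈ 0.8000.

0.8000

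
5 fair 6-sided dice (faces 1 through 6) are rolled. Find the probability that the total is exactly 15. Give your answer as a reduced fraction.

217/2592

There are 6^5 = 7776 equally likely outcomes.
The number of ordered 5-tuples from {1,…,6} summing to 15 is 651.
P(sum = 15) = 651/7776 = 217/2592.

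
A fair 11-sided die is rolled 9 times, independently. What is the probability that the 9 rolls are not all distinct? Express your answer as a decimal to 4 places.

0.9915

P(all 9 different) = 11/11 · 10/11 · ··· · 3/11 ≈ 0.0085.
P(at least two equal) = 1 − 0.0085 = 0.9915.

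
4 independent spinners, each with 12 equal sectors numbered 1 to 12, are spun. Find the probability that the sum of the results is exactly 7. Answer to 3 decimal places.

There are 12^4 = 20736 equally likely outcomes.
The number of ordered 4-tuples from {1,…,12} summing to 7 is 20.
P(sum = 7) = 20/20736 = 5/5184 ≈ 0.001.

0.001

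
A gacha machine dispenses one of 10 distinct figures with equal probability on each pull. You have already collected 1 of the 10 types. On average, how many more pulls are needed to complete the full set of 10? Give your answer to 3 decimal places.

Starting from 1 distinct type, each trial gives a new one with probability (10−i)/10 when i types are held, so the wait for the next new type is 10/(10−i).
E = 10/9 + 10/8 + 10/7 + 10/6 + 10/5 + 10/4 + 10/3 + 10/2 + 10/1 = 7129/252 ≈ 28.290.

28.290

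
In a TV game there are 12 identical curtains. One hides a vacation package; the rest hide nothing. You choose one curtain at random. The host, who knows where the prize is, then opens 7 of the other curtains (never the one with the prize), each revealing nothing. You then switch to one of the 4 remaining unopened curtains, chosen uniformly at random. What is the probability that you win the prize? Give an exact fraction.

11/48

Your original curtain holds the prize with probability 1/12, so the other 11 collectively hold it with probability 11/12.
The host can always find 7 empty curtains to open, so the reveals don't change that 11/12; it is now spread over the 4 remaining unopened curtains.
P(win by switching) = (11/12) · (1/4) = 11/48.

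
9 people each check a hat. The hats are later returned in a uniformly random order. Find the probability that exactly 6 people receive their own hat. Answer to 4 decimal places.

0.0005

Choose which 6 of the 9 are fixed: C(9,6) = 84 ways.
The remaining 3 must have no fixed point: D(3) = 2.
P = 84·2/362880 = 1/2160 ≈ 0.0005.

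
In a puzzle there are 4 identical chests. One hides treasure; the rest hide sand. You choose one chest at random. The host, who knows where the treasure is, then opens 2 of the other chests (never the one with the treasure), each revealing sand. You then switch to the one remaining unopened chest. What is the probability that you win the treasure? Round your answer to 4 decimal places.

Your original chest holds the treasure with probability 1/4, so the other 3 collectively hold it with probability 3/4.
The host can always find 2 empty chests to open, so the reveals don't change that 3/4; it is now spread over the 1 remaining unopened chest.
P(win by switching) = (3/4) · (1/1) = 3/4 ≈ 0.7500.

0.7500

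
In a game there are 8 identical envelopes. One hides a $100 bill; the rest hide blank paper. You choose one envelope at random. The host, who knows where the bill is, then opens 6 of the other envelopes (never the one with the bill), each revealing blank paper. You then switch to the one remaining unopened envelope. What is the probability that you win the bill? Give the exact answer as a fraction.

7/8

Your original envelope holds the bill with probability 1/8, so the other 7 collectively hold it with probability 7/8.
The host can always find 6 empty envelopes to open, so the reveals don't change that 7/8; it is now spread over the 1 remaining unopened envelope.
P(win by switching) = (7/8) · (1/1) = 7/8.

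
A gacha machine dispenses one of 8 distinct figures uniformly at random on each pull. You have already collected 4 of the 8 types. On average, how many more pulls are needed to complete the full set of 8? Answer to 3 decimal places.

Starting from 4 distinct types, each trial gives a new one with probability (8−i)/8 when i types are held, so the wait for the next new type is 8/(8−i).
E = 8/4 + 8/3 + 8/2 + 8/1 = 50/3 ≈ 16.667.

16.667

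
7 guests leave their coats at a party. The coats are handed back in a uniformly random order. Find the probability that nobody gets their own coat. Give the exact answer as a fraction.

103/280

This is the derangement probability: permutations of 7 with no fixed point.
D(7) = 7! · (1 − 1/1! + 1/2! − ··· + (−1)^7/7!) = 1854.
P = 1854/5040 = 103/280.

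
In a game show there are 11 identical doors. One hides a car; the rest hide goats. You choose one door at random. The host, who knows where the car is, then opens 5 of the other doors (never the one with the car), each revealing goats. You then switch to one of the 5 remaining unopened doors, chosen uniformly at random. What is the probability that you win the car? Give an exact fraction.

Your original door holds the car with probability 1/11, so the other 10 collectively hold it with probability 10/11.
The host can always find 5 empty doors to open, so the reveals don't change that 10/11; it is now spread over the 5 remaining unopened doors.
P(win by switching) = (10/11) · (1/5) = 2/11.

2/11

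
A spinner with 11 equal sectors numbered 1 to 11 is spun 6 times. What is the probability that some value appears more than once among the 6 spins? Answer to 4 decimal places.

0.8122

P(all 6 different) = 11/11 · 10/11 · ··· · 6/11 ≈ 0.1878.
P(at least two equal) = 1 − 0.1878 = 0.8122.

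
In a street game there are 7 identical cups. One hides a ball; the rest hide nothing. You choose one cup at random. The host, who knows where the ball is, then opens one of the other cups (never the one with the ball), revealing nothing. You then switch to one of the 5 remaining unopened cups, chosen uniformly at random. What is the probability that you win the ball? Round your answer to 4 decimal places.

0.1714

Your original cup holds the ball with probability 1/7, so the other 6 collectively hold it with probability 6/7.
The host can always find an empty cup to open, so this doesn't change that 6/7; it is now spread over the 5 remaining unopened cups.
P(win by switching) = (6/7) · (1/5) = 6/35 ≈ 0.1714.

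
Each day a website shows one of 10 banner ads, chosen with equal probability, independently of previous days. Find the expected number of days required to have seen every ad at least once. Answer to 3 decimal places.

After i distinct types are collected, each trial gives a new one with probability (10−i)/10, so the expected wait for the next new type is 10/(10−i).
E = 10/10 + 10/9 + 10/8 + 10/7 + 10/6 + 10/5 + 10/4 + 10/3 + 10/2 + 10/1 = 7381/252 ≈ 29.290.

29.290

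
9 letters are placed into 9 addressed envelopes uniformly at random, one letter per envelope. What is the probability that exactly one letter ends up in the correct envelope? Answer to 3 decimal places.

0.368

Choose which one is fixed: C(9,1) = 9 ways.
The remaining 8 must have no fixed point: D(8) = 14833.
P = 9·14833/362880 = 2119/5760 ≈ 0.368.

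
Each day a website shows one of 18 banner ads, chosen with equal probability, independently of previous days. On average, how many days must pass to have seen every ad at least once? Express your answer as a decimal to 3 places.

62.912

After i distinct types are collected, each trial gives a new one with probability (18−i)/18, so the expected wait for the next new type is 18/(18−i).
E = 18/18 + 18/17 + 18/16 + 18/15 + 18/14 + 18/13 + 18/12 + 18/11 + 18/10 + 18/9 + 18/8 + 18/7 + 18/6 + 18/5 + 18/4 + 18/3 + 18/2 + 18/1 = 42822903/680680 ≈ 62.912.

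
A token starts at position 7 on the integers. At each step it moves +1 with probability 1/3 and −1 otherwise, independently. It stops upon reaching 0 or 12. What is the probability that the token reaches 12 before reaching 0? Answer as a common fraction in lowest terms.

Let r = q/p = (2/3)/(1/3) = 2. The recurrence P(i) = p·P(i+1) + q·P(i−1) with P(0)=0, P(12)=1 gives P(i) = (1 − r^i)/(1 − r^12).
P(7) = (1 − (2)^7) / (1 − (2)^12) = 127/4095.

127/4095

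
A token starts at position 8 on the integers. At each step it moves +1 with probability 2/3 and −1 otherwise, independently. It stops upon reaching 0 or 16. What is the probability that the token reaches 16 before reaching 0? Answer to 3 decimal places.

0.996

Let r = q/p = (1/3)/(2/3) = 1/2. The recurrence P(i) = p·P(i+1) + q·P(i−1) with P(0)=0, P(16)=1 gives P(i) = (1 − r^i)/(1 − r^16).
P(8) = (1 − (1/2)^8) / (1 − (1/2)^16) = 256/257 ≈ 0.996.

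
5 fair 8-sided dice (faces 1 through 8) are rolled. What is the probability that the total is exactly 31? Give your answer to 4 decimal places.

0.0211

There are 8^5 = 32768 equally likely outcomes.
The number of ordered 5-tuples from {1,…,8} summing to 31 is 690.
P(sum = 31) = 690/32768 = 345/16384 ≈ 0.0211.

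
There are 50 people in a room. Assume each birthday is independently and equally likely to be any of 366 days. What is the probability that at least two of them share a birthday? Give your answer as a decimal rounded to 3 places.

It's easier to compute the probability that all 50 are distinct.
P(all distinct) = 366/366 · 365/366 · ··· · 317/366 ≈ 0.030.
So the probability of at least one match is 1 − 0.030 = 0.970.

0.970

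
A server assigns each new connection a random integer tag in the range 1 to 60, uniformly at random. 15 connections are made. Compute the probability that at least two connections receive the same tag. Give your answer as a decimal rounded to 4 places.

It's easier to compute the probability that all 15 are distinct.
P(all distinct) = 60/60 · 59/60 · ··· · 46/60 ≈ 0.1479.
So the probability of at least one match is 1 − 0.1479 = 0.8521.

0.8521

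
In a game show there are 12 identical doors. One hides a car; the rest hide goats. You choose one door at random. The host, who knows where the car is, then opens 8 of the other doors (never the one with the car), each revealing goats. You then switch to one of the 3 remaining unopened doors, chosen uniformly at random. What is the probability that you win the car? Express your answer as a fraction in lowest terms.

11/36

Your original door holds the car with probability 1/12, so the other 11 collectively hold it with probability 11/12.
The host can always find 8 empty doors to open, so the reveals don't change that 11/12; it is now spread over the 3 remaining unopened doors.
P(win by switching) = (11/12) · (1/3) = 11/36.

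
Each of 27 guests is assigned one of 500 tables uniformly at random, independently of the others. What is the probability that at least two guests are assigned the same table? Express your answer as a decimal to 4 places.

It's easier to compute the probability that all 27 are distinct.
P(all distinct) = 500/500 · 499/500 · ··· · 474/500 ≈ 0.4893.
So the probability of at least one match is 1 − 0.4893 = 0.5107.

0.5107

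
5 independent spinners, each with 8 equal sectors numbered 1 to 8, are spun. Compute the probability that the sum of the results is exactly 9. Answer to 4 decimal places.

There are 8^5 = 32768 equally likely outcomes.
The number of ordered 5-tuples from {1,…,8} summing to 9 is 70.
P(sum = 9) = 70/32768 = 35/16384 ≈ 0.0021.

0.0021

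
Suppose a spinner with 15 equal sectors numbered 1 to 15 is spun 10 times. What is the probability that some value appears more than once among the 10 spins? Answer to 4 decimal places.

P(all 10 different) = 15/15 · 14/15 · ··· · 6/15 ≈ 0.0189.
P(at least two equal) = 1 − 0.0189 = 0.9811.

0.9811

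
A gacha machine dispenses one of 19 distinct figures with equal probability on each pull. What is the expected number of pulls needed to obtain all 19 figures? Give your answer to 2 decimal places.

67.41

After i distinct types are collected, each trial gives a new one with probability (19−i)/19, so the expected wait for the next new type is 19/(19−i).
E = 19/19 + 19/18 + 19/17 + 19/16 + 19/15 + 19/14 + 19/13 + 19/12 + 19/11 + 19/10 + 19/9 + 19/8 + 19/7 + 19/6 + 19/5 + 19/4 + 19/3 + 19/2 + 19/1 = 275295799/4084080 ≈ 67.41.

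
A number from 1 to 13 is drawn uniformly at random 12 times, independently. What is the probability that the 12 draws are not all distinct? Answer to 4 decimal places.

P(all 12 different) = 13/13 · 12/13 · ··· · 2/13 ≈ 0.0003.
P(at least two equal) = 1 − 0.0003 = 0.9997.

0.9997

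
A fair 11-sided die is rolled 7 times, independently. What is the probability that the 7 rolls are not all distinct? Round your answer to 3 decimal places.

0.915

P(all 7 different) = 11/11 · 10/11 · ··· · 5/11 ≈ 0.085.
P(at least two equal) = 1 − 0.085 = 0.915.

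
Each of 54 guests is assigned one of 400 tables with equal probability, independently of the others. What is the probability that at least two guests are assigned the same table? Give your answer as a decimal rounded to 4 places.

0.9764

It's easier to compute the probability that all 54 are distinct.
P(all distinct) = 400/400 · 399/400 · ··· · 347/400 ≈ 0.0236.
So the probability of at least one match is 1 − 0.0236 = 0.9764.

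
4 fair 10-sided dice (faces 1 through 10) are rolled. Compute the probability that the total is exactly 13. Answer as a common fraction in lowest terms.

There are 10^4 = 10000 equally likely outcomes.
The number of ordered 4-tuples from {1,…,10} summing to 13 is 220.
P(sum = 13) = 220/10000 = 11/500.

11/500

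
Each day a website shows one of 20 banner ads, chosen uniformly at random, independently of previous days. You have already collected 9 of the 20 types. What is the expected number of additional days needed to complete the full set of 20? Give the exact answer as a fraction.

83711/1386

Starting from 9 distinct types, each trial gives a new one with probability (20−i)/20 when i types are held, so the wait for the next new type is 20/(20−i).
E = 20/11 + 20/10 + 20/9 + 20/8 + 20/7 + 20/6 + 20/5 + 20/4 + 20/3 + 20/2 + 20/1 = 83711/1386.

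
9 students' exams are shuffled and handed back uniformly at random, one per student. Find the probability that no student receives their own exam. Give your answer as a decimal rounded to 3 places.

0.368

This is the derangement probability: permutations of 9 with no fixed point.
D(9) = 9! · (1 − 1/1! + 1/2! − ··· + (−1)^9/9!) = 133496.
P = 133496/362880 = 16687/45360 ≈ 0.368.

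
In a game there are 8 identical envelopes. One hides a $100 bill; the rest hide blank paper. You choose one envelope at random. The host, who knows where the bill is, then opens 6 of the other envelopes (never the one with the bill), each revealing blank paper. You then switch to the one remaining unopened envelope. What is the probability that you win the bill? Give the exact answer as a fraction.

Your original envelope holds the bill with probability 1/8, so the other 7 collectively hold it with probability 7/8.
The host can always find 6 empty envelopes to open, so the reveals don't change that 7/8; it is now spread over the 1 remaining unopened envelope.
P(win by switching) = (7/8) · (1/1) = 7/8.

7/8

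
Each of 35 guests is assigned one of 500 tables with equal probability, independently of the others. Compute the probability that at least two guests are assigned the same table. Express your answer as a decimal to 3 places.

0.704

It's easier to compute the probability that all 35 are distinct.
P(all distinct) = 500/500 · 499/500 · ··· · 466/500 ≈ 0.296.
So the probability of at least one match is 1 − 0.296 = 0.704.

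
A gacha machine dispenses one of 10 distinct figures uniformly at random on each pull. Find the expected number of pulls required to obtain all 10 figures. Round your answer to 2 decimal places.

29.29

After i distinct types are collected, each trial gives a new one with probability (10−i)/10, so the expected wait for the next new type is 10/(10−i).
E = 10/10 + 10/9 + 10/8 + 10/7 + 10/6 + 10/5 + 10/4 + 10/3 + 10/2 + 10/1 = 7381/252 ≈ 29.29.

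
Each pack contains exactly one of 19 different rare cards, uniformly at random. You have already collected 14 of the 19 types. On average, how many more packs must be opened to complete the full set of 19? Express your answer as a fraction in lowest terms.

Starting from 14 distinct types, each trial gives a new one with probability (19−i)/19 when i types are held, so the wait for the next new type is 19/(19−i).
E = 19/5 + 19/4 + 19/3 + 19/2 + 19/1 = 2603/60.

2603/60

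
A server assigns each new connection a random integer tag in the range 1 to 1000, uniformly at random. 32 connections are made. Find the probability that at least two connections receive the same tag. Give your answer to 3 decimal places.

0.394

It's easier to compute the probability that all 32 are distinct.
P(all distinct) = 1000/1000 · 999/1000 · ··· · 969/1000 ≈ 0.606.
So the probability of at least one match is 1 − 0.606 = 0.394.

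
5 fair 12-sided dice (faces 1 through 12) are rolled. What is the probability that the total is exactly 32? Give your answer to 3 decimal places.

There are 12^5 = 248832 equally likely outcomes.
The number of ordered 5-tuples from {1,…,12} summing to 32 is 12435.
P(sum = 32) = 12435/248832 = 4145/82944 ≈ 0.050.

0.050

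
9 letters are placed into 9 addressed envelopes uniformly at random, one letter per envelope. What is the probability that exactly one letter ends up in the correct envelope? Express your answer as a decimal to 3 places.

0.368

Choose which one is fixed: C(9,1) = 9 ways.
The remaining 8 must have no fixed point: D(8) = 14833.
P = 9·14833/362880 = 2119/5760 ≈ 0.368.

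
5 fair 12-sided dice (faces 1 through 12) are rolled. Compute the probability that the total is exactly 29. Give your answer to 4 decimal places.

0.0458

There are 12^5 = 248832 equally likely outcomes.
The number of ordered 5-tuples from {1,…,12} summing to 29 is 11385.
P(sum = 29) = 11385/248832 = 1265/27648 ≈ 0.0458.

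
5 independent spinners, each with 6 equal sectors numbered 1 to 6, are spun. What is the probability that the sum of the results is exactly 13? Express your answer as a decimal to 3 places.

0.054

There are 6^5 = 7776 equally likely outcomes.
The number of ordered 5-tuples from {1,…,6} summing to 13 is 420.
P(sum = 13) = 420/7776 = 35/648 ≈ 0.054.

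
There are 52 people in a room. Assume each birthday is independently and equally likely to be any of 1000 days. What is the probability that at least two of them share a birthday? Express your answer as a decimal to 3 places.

0.741

It's easier to compute the probability that all 52 are distinct.
P(all distinct) = 1000/1000 · 999/1000 · ··· · 949/1000 ≈ 0.259.
So the probability of at least one match is 1 − 0.259 = 0.741.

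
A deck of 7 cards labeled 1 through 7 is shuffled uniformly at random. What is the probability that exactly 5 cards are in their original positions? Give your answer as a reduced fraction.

1/240

Choose which 5 of the 7 are fixed: C(7,5) = 21 ways.
The remaining 2 must have no fixed point: D(2) = 1.
P = 21·1/5040 = 1/240.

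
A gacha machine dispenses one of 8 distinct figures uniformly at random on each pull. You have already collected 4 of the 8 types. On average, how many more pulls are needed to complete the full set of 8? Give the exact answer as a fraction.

Starting from 4 distinct types, each trial gives a new one with probability (8−i)/8 when i types are held, so the wait for the next new type is 8/(8−i).
E = 8/4 + 8/3 + 8/2 + 8/1 = 50/3.

50/3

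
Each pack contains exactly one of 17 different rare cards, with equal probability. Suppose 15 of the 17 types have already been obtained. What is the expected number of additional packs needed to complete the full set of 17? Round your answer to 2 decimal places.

Starting from 15 distinct types, each trial gives a new one with probability (17−i)/17 when i types are held, so the wait for the next new type is 17/(17−i).
E = 17/2 + 17/1 = 51/2 ≈ 25.50.

25.50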